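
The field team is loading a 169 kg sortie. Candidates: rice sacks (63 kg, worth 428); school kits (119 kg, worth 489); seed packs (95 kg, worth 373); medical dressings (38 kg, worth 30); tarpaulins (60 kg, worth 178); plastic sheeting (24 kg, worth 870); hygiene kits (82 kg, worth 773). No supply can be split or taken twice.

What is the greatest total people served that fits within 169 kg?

2071

The ratio ordering already packs tightly: rice sacks + plastic sheeting + hygiene kits, 169 kg, 2071.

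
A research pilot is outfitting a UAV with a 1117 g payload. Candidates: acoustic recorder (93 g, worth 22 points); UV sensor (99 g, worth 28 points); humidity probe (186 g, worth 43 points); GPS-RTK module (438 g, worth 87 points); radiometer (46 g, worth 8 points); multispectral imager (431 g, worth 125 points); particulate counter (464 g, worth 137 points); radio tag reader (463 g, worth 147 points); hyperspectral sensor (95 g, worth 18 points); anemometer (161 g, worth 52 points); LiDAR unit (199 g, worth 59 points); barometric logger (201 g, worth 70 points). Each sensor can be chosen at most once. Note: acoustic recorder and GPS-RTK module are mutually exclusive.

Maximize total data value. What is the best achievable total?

350

Acoustic recorder + radio tag reader + anemometer + LiDAR unit + barometric logger uses 1117 of the 1117 g and totals 350.
Runner-up multispectral imager + radio tag reader + barometric logger tops out at 342.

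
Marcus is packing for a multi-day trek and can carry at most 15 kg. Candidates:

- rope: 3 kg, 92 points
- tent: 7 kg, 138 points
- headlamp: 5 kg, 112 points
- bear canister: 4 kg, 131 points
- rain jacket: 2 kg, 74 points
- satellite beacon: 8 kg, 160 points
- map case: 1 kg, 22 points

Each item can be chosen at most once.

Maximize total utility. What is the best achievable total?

431

The ratio ordering already packs tightly: rope + headlamp + bear canister + rain jacket + map case, 15 kg, 431.
Next best is rope + headlamp + bear canister + rain jacket at 409 (14 kg) — short by 22.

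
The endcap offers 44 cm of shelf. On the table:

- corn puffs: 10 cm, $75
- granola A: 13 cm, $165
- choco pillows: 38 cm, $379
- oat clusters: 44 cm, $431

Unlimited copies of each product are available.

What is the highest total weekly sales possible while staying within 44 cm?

495

The ratio ordering already packs tightly: 3×granola A, 39 cm, 495.
No other feasible combination exceeds 495.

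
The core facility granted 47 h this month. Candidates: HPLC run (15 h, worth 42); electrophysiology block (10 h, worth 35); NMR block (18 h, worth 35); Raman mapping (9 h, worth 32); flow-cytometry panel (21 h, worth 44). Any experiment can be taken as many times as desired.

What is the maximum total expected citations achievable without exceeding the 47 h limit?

166

Greedy by ratio would take 5×Raman mapping: 45 h used, total 160.
Replace 2×Raman mapping with 2×electrophysiology block: the trade gains 6 net, giving 166 at 47 h.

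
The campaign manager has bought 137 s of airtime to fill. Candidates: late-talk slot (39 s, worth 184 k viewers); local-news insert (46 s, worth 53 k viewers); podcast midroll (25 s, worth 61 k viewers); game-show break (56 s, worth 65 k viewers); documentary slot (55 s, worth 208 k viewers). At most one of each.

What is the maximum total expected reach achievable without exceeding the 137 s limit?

Taking late-talk slot + podcast midroll + documentary slot: 119 s used, 453 in expected reach.
Every other selection either busts 137 s or fails to beat 453.

453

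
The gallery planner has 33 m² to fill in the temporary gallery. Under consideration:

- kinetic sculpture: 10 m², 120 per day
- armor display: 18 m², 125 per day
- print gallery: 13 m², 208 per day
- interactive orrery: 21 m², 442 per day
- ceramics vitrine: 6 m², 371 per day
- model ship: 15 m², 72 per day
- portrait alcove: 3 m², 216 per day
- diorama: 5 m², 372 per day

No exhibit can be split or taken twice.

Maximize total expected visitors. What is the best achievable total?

Density check — diorama 74.40, portrait alcove 72.00, ceramics vitrine 61.83 are the best per m².
Greedy by ratio would take print gallery + ceramics vitrine + portrait alcove + diorama: 27 m² used, total 1167.
Dropping print gallery and portrait alcove frees 16 m²; slotting in interactive orrery (21 m²) lifts the total to 1185 at 32 m².
The closest alternative, print gallery + ceramics vitrine + portrait alcove + diorama, reaches only 1167.

1185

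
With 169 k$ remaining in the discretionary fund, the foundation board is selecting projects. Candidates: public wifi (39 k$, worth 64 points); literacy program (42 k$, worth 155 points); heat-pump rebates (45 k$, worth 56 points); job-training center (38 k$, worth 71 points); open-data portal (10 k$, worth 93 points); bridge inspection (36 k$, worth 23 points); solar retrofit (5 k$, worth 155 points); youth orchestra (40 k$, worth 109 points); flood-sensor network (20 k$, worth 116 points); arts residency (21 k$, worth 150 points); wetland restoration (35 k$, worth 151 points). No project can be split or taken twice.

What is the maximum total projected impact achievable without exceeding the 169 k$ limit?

845

Taking the top-ratio projects first gives literacy program + open-data portal + bridge inspection + solar retrofit + flood-sensor network + arts residency + wetland restoration for 843 (169 k$).
The 78 k$ tied up in literacy program and bridge inspection is better spent on job-training center + youth orchestra — total rises to 845 (169 k$).
The closest alternative, literacy program + open-data portal + bridge inspection + solar retrofit + flood-sensor network + arts residency + wetland restoration, reaches only 843.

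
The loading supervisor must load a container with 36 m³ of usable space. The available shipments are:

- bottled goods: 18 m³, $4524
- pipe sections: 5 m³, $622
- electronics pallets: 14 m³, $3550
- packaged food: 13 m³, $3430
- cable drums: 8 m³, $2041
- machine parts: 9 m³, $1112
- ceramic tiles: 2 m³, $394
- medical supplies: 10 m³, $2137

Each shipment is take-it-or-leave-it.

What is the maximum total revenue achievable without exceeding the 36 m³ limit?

Best packing: electronics pallets + packaged food + cable drums — 35 m³, 9021 total.
An exhaustive check of the 256 subsets confirms 9021.

9021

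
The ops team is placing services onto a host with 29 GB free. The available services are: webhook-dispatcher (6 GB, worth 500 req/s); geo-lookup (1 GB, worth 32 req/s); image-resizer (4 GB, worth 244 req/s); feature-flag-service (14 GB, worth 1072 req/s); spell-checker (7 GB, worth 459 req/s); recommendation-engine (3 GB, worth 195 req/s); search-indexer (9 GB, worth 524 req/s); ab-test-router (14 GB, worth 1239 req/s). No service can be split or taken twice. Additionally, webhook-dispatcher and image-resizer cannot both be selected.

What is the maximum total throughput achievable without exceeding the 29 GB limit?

The ratio heuristic lands on webhook-dispatcher + geo-lookup + spell-checker + ab-test-router (2230) but leaves 1 GB idle.
Dropping webhook-dispatcher and spell-checker frees 13 GB; slotting in feature-flag-service (14 GB) lifts the total to 2343 at 29 GB.
Next best is feature-flag-service + ab-test-router at 2311 (28 GB) — short by 32.

2343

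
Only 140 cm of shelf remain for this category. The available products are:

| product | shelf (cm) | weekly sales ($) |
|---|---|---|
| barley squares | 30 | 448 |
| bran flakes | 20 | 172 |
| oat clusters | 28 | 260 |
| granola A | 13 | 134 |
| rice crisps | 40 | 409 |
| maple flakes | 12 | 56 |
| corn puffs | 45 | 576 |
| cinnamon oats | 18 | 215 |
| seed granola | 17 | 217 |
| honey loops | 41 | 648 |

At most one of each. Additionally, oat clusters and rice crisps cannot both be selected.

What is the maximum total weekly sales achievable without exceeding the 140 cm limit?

1889

Density check — honey loops 15.80, barley squares 14.93, corn puffs 12.80, seed granola 12.76 are the best per cm.
The ratio ordering already packs tightly: barley squares + corn puffs + seed granola + honey loops, 133 cm, 1889.
The spare 7 cm is too small for any remaining product, and no feasible exchange beats 1889.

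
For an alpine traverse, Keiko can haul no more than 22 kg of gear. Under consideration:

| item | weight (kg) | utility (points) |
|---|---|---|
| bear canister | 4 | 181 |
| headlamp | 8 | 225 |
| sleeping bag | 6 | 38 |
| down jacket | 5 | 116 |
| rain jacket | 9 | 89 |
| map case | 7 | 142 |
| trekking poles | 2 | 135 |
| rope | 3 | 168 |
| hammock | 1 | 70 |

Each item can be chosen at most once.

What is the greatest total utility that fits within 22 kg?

825

A density-first pass picks bear canister + headlamp + trekking poles + rope + hammock — 779 at 18 kg.
Dropping hammock frees 1 kg; slotting in down jacket (5 kg) lifts the total to 825 at 22 kg.
Nothing else within 22 kg beats 825.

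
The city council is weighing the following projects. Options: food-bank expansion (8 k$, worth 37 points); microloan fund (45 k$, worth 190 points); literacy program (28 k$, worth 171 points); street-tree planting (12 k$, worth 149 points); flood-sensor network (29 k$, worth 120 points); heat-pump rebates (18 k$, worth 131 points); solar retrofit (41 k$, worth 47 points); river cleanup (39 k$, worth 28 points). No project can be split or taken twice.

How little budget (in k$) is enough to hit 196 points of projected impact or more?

30

Need the lightest bundle worth ≥ 196.
Taking street-tree planting + heat-pump rebates gives 280 (≥ 196) for 30 k$.
Below 30 k$ the best achievable stays under 196.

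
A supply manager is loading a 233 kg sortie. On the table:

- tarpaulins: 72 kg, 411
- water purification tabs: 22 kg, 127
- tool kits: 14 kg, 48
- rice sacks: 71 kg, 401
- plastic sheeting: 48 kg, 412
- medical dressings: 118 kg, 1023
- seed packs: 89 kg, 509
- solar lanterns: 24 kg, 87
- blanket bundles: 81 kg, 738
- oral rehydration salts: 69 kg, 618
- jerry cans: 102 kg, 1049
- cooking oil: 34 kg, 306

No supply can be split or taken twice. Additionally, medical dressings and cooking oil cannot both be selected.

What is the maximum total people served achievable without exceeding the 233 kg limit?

By people served per kg: jerry cans 10.28, blanket bundles 9.11, cooking oil 9.00, oral rehydration salts 8.96 lead.
The ratio heuristic lands on tool kits + blanket bundles + jerry cans + cooking oil (2141) but leaves 2 kg idle.
Dropping tool kits and cooking oil frees 48 kg; slotting in plastic sheeting (48 kg) lifts the total to 2199 at 231 kg.
Every other selection either busts 233 kg or breaks a pairing rule or fails to beat 2199.

2199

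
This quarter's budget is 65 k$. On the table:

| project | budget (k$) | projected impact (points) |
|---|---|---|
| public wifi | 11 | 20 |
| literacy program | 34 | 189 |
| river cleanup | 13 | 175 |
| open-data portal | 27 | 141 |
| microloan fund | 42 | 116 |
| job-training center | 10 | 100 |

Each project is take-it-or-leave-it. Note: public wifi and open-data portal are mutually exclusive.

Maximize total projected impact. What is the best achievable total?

The ratio ordering already packs tightly: literacy program + river cleanup + job-training center, 57 k$, 464.
No other feasible combination exceeds 464.

464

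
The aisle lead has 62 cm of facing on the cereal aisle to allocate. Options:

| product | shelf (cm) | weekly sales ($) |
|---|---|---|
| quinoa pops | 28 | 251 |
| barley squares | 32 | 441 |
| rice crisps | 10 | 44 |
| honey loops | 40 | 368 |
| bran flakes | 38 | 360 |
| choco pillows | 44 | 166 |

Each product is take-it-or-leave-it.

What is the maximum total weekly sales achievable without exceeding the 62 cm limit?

The ratio ordering already packs tightly: quinoa pops + barley squares, 60 cm, 692.
That's the maximum — no swap from here does better than 692.

692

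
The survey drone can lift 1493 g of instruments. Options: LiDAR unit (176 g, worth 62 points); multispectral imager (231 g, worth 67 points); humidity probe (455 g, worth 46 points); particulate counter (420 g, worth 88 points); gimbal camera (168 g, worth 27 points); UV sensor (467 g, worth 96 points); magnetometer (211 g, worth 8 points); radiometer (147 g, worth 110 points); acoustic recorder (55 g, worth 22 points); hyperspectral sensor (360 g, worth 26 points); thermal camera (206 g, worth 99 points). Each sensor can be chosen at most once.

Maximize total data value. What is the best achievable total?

Ranking by ratio (data value/g): radiometer 0.75, thermal camera 0.48, acoustic recorder 0.40, LiDAR unit 0.35.
Taking the top-ratio sensors first gives LiDAR unit + multispectral imager + particulate counter + gimbal camera + radiometer + acoustic recorder + thermal camera for 475 (1403 g).
Dropping particulate counter frees 420 g; slotting in UV sensor (467 g) lifts the total to 483 at 1450 g.
The closest alternative, LiDAR unit + particulate counter + UV sensor + radiometer + acoustic recorder + thermal camera, reaches only 477.

483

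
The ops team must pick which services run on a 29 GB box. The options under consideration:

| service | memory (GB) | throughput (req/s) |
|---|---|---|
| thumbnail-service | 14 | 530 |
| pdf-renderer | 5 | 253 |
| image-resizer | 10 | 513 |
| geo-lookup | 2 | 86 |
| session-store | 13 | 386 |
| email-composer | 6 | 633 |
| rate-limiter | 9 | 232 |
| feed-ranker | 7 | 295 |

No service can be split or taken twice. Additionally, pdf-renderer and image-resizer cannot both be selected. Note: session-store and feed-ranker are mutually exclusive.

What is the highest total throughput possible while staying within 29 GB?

Thumbnail-service + geo-lookup + email-composer + feed-ranker uses 29 of the 29 GB and totals 1544.
That's the maximum — no feasible swap from here does better than 1544.

1544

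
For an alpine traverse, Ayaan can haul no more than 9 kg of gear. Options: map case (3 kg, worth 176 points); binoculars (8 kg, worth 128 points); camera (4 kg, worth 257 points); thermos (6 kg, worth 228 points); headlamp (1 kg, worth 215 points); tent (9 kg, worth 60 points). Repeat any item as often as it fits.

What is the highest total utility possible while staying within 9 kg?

The ratio ordering already packs tightly: 9×headlamp, 9 kg, 1935.
That's the maximum — no swap from here does better than 1935.

1935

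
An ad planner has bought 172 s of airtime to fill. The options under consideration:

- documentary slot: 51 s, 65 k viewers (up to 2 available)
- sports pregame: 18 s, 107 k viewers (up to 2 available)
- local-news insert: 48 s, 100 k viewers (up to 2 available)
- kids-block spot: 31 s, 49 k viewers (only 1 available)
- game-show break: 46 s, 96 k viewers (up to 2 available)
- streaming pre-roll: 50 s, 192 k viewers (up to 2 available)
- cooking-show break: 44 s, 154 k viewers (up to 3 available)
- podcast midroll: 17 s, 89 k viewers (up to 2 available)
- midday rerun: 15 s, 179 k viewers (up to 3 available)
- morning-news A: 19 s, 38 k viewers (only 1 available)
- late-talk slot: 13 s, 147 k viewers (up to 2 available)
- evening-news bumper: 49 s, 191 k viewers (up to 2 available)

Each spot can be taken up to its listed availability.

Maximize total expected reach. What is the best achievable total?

Greedy by ratio would take 2×sports pregame + 2×podcast midroll + 3×midday rerun + morning-news A + 2×late-talk slot: 160 s used, total 1261.
Replace sports pregame and morning-news A with evening-news bumper: the trade gains 46 net, giving 1307 at 172 s.

1307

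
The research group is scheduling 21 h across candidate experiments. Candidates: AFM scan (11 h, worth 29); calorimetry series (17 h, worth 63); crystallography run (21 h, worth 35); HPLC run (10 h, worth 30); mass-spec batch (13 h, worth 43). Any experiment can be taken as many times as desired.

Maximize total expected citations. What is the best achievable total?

63

Best packing: calorimetry series — 17 h, 63 total.
That's the maximum — no swap from here does better than 63.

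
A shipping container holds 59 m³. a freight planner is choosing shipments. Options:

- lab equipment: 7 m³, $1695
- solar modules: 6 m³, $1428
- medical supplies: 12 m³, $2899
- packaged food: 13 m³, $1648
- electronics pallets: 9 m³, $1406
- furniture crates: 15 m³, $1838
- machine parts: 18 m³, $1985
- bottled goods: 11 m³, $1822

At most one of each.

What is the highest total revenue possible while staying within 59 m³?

Taking lab equipment + solar modules + medical supplies + packaged food + electronics pallets + bottled goods: 58 m³ used, 10898 in revenue.
An exhaustive check of the 256 subsets confirms 10898.

10898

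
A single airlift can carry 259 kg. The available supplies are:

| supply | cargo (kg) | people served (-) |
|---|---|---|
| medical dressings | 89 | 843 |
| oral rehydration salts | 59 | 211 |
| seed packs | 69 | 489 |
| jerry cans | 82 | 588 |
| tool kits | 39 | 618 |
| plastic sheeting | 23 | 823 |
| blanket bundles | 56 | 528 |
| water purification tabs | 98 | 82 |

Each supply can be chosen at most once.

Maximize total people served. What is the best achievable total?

2872

Ranking by ratio (people served/kg): plastic sheeting 35.78, tool kits 15.85, medical dressings 9.47, blanket bundles 9.43.
Greedy by ratio would take medical dressings + tool kits + plastic sheeting + blanket bundles: 207 kg used, total 2812.
Replace blanket bundles with jerry cans: the trade gains 60 net, giving 2872 at 233 kg.
Runner-up medical dressings + tool kits + plastic sheeting + blanket bundles tops out at 2812.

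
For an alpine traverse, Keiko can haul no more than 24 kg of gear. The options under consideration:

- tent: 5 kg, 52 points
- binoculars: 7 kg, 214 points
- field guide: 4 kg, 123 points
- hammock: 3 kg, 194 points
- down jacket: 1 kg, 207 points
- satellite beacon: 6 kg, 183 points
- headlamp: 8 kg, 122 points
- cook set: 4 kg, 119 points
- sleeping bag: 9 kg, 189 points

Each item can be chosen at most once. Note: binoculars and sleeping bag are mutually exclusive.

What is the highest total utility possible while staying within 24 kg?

921

Best packing: binoculars + field guide + hammock + down jacket + satellite beacon — 21 kg, 921 total.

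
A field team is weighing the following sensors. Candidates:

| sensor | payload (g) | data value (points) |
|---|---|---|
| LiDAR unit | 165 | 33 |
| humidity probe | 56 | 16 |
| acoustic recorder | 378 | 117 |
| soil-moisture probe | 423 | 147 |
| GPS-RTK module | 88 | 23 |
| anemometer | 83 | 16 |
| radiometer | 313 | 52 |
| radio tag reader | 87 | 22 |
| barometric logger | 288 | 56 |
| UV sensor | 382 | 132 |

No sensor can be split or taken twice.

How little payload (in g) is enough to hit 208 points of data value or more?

Look for the lowest-payload combination reaching 208.
humidity probe + soil-moisture probe + GPS-RTK module + radio tag reader: 208 data value at 654 g.
Below 654 g the best achievable stays under 208.

654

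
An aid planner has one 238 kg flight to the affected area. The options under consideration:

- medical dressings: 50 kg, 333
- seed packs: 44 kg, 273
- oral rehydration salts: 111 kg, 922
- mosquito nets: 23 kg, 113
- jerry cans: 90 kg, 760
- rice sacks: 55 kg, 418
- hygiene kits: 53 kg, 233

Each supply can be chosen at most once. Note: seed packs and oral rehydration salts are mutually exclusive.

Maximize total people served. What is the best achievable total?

1795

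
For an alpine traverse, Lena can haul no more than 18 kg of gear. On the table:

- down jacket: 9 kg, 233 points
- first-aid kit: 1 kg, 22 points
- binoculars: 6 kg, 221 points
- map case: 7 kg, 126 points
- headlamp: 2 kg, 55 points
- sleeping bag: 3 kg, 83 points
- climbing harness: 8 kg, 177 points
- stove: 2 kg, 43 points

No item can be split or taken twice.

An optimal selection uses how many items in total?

Optimal total is 537.
For example down jacket + binoculars + sleeping bag achieves it, using 18 kg.
All optima have 3 items.

3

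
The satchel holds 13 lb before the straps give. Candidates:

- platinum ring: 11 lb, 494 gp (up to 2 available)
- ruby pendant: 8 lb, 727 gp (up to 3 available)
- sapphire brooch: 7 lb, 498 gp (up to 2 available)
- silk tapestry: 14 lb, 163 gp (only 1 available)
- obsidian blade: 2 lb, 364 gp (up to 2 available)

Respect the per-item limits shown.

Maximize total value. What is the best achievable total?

1455

Density check — obsidian blade 182.00, ruby pendant 90.88, sapphire brooch 71.14, platinum ring 44.91 are the best per lb.
The ratio ordering already packs tightly: ruby pendant + 2×obsidian blade, 12 lb, 1455.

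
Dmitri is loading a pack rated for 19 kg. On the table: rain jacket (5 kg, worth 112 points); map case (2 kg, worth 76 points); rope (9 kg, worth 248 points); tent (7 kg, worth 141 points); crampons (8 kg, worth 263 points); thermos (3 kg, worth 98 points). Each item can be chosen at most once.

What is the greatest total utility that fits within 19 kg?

587

Ranking by ratio (utility/kg): map case 38.00, crampons 32.88, thermos 32.67, rope 27.56.
The ratio heuristic lands on rain jacket + map case + crampons + thermos (549) but leaves 1 kg idle.
The 8 kg tied up in rain jacket and thermos is better spent on rope — total rises to 587 (19 kg).
Runner-up rain jacket + map case + crampons + thermos tops out at 549.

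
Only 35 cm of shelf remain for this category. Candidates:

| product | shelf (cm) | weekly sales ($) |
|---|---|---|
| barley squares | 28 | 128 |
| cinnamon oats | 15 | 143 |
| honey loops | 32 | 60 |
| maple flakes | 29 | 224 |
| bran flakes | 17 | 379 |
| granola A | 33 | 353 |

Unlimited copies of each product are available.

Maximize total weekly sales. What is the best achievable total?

758

The ratio ordering already packs tightly: 2×bran flakes, 34 cm, 758.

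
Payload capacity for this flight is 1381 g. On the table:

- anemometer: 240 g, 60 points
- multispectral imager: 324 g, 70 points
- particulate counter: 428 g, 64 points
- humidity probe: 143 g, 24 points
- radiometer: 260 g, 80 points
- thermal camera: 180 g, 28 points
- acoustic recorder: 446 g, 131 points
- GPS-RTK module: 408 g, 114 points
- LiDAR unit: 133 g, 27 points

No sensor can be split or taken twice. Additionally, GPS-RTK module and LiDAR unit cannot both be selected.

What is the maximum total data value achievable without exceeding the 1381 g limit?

385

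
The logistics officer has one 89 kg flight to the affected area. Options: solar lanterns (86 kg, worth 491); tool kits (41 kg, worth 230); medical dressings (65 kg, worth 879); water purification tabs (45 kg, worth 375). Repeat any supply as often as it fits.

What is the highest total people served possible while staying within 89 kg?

Ranking by ratio (people served/kg): medical dressings 13.52, water purification tabs 8.33, solar lanterns 5.71.
Medical dressings uses 65 of the 89 kg and totals 879.

879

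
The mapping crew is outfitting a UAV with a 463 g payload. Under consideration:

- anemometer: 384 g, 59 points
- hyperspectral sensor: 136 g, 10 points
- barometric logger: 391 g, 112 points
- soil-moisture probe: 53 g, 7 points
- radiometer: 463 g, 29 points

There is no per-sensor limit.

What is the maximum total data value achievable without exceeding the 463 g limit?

Ranking by ratio (data value/g): barometric logger 0.29, anemometer 0.15, soil-moisture probe 0.13, hyperspectral sensor 0.07.
Best packing: barometric logger + soil-moisture probe — 444 g, 119 total.

119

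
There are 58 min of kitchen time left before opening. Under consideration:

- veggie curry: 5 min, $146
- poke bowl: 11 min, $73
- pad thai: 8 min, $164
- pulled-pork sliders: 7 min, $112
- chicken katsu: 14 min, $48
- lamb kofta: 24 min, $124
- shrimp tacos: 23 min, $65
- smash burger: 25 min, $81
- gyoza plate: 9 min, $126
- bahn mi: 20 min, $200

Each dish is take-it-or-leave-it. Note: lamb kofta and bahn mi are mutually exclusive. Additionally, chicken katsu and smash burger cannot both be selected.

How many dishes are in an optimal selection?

5

Best achievable profit is 748.
One optimal bundle: veggie curry + pad thai + pulled-pork sliders + gyoza plate + bahn mi (49 min).
All optima have 5 dishes.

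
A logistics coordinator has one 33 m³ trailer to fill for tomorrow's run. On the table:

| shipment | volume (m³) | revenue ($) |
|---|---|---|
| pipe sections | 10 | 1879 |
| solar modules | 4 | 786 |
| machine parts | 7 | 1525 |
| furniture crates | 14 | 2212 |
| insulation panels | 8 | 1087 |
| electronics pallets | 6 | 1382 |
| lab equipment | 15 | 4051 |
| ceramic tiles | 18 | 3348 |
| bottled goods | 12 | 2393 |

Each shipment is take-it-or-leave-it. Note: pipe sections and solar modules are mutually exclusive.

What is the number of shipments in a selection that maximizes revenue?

3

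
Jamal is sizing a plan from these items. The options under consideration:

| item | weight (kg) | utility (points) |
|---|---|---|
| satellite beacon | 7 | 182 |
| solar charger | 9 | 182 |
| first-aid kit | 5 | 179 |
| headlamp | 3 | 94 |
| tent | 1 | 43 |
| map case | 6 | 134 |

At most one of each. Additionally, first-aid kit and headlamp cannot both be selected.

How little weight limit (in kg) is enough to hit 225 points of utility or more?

Minimise kg subject to total utility ≥ 225.
satellite beacon + tent reaches 225 using 8 kg.
No combination under 8 kg hits 225.

8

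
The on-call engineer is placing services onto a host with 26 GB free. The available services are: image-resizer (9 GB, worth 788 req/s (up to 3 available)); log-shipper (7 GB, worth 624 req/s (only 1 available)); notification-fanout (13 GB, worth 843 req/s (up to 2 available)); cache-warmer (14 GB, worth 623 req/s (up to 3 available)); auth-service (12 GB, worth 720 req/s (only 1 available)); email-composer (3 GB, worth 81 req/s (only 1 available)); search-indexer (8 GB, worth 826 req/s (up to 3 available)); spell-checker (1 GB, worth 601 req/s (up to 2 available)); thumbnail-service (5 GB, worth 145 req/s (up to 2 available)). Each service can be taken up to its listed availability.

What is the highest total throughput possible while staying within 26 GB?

3×search-indexer + 2×spell-checker uses 26 of the 26 GB and totals 3680.
Nothing else within 26 GB beats 3680.

3680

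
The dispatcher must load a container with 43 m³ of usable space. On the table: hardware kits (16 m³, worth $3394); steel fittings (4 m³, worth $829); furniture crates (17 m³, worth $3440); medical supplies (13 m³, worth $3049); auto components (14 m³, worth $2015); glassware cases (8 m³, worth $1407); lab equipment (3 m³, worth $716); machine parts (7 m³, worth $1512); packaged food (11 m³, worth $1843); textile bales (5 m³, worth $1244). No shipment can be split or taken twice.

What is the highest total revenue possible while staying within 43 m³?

9500

Density check — textile bales 248.80, lab equipment 238.67, medical supplies 234.54, machine parts 216.00 are the best per m³.
A density-first pass picks steel fittings + medical supplies + glassware cases + lab equipment + machine parts + textile bales — 8757 at 40 m³.
The 13 m³ tied up in glassware cases and textile bales is better spent on hardware kits — total rises to 9500 (43 m³).
Runner-up steel fittings + furniture crates + medical supplies + lab equipment + textile bales tops out at 9278.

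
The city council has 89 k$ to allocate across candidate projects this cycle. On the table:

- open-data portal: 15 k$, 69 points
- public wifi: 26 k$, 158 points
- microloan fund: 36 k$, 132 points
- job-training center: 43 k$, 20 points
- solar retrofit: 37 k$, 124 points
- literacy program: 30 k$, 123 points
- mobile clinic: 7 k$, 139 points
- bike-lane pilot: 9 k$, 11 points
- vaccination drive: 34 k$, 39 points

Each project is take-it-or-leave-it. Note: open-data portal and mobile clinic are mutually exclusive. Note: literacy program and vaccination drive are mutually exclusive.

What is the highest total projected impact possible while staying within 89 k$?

Best packing: public wifi + microloan fund + mobile clinic + bike-lane pilot — 78 k$, 440 total.
Runner-up public wifi + solar retrofit + mobile clinic + bike-lane pilot tops out at 432.

440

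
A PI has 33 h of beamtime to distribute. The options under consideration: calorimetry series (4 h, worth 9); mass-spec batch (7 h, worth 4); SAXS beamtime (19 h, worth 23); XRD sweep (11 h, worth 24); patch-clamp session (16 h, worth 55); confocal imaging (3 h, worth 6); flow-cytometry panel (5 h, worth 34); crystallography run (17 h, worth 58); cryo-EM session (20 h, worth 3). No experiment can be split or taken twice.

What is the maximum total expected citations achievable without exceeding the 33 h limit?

116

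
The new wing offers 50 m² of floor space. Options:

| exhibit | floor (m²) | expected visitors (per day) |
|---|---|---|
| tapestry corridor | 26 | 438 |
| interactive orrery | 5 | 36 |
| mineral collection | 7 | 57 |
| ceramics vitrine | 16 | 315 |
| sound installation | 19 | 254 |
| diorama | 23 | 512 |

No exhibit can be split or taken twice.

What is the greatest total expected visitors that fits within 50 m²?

Greedy by ratio would take mineral collection + ceramics vitrine + diorama: 46 m² used, total 884.
The 23 m² tied up in mineral collection and ceramics vitrine is better spent on tapestry corridor — total rises to 950 (49 m²).
Next best is mineral collection + ceramics vitrine + diorama at 884 (46 m²) — short by 66.

950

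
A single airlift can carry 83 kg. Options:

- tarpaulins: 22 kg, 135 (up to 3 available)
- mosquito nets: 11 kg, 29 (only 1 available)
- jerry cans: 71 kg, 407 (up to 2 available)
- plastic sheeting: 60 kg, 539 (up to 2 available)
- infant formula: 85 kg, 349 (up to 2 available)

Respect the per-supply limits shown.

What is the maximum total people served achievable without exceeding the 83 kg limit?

Density check — plastic sheeting 8.98, tarpaulins 6.14, jerry cans 5.73 are the best per kg.
Taking tarpaulins + plastic sheeting: 82 kg used, 674 in people served.

674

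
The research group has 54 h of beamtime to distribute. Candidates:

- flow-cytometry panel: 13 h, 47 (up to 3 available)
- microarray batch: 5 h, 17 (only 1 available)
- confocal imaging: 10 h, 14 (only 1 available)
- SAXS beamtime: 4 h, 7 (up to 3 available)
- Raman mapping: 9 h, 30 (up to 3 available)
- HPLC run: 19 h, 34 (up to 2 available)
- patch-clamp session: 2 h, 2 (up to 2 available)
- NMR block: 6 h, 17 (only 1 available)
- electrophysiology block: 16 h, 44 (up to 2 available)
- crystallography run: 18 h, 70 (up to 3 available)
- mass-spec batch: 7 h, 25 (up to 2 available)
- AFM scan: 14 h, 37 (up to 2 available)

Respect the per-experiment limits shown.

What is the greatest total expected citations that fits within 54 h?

Best packing: 3×crystallography run — 54 h, 210 total.

210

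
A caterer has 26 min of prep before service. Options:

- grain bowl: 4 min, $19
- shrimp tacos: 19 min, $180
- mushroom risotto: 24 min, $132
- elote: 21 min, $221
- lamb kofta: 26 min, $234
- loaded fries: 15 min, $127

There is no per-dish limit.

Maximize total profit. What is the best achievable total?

Ranking by ratio (profit/min): elote 10.52, shrimp tacos 9.47, lamb kofta 9.00, loaded fries 8.47.
Best packing: grain bowl + elote — 25 min, 240 total.
That's the maximum — no swap from here does better than 240.

240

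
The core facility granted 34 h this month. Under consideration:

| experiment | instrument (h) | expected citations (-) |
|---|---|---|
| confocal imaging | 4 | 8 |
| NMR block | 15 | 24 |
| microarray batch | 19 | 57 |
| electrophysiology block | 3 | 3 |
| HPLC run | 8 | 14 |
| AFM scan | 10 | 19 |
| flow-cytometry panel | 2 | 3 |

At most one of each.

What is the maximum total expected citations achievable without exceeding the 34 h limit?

84

Ranking by ratio (expected citations/h): microarray batch 3.00, confocal imaging 2.00, AFM scan 1.90.
Confocal imaging + microarray batch + AFM scan uses 33 of the 34 h and totals 84.
The spare 1 h is too small for any remaining experiment, and no exchange beats 84.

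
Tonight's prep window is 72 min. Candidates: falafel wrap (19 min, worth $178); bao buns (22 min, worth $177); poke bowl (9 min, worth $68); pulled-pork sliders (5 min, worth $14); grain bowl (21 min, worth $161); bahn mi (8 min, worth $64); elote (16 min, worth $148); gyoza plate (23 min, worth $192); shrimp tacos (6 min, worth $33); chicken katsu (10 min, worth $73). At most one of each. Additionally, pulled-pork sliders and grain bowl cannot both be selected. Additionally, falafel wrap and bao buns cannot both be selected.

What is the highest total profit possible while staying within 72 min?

Taking falafel wrap + bahn mi + elote + gyoza plate + shrimp tacos: 72 min used, 615 in profit.
The closest alternative, falafel wrap + poke bowl + pulled-pork sliders + elote + gyoza plate, reaches only 600.

615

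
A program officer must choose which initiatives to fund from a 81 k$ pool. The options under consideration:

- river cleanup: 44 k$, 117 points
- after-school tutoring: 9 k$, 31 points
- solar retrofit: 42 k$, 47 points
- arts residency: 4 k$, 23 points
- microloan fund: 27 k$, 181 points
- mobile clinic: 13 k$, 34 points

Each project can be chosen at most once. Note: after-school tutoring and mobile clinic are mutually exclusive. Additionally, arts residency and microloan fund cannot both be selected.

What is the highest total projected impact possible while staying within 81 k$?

River cleanup + after-school tutoring + microloan fund uses 80 of the 81 k$ and totals 329.

329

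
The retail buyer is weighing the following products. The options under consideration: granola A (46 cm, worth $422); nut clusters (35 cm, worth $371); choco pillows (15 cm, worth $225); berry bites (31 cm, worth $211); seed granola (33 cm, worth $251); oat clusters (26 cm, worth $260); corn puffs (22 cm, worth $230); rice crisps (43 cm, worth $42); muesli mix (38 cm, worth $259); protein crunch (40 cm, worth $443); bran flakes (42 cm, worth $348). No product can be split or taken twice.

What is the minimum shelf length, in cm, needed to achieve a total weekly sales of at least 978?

90

Need the lightest bundle worth ≥ 978.
Taking nut clusters + choco pillows + protein crunch gives 1039 (≥ 978) for 90 cm.
Any bundle with less than 90 cm falls short of 978.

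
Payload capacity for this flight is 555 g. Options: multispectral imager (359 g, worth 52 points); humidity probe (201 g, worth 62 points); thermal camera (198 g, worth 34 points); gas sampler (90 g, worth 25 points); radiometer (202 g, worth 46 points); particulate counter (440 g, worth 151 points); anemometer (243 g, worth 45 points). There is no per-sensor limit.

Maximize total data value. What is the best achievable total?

The ratio ordering already packs tightly: gas sampler + particulate counter, 530 g, 176.

176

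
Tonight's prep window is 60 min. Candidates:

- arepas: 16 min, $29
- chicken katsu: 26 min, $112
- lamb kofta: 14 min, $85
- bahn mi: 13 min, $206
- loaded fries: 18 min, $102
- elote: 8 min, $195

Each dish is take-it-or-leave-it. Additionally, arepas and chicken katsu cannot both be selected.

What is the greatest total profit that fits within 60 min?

Density check — elote 24.38, bahn mi 15.85, lamb kofta 6.07, loaded fries 5.67 are the best per min.
Taking lamb kofta + bahn mi + loaded fries + elote: 53 min used, 588 in profit.

588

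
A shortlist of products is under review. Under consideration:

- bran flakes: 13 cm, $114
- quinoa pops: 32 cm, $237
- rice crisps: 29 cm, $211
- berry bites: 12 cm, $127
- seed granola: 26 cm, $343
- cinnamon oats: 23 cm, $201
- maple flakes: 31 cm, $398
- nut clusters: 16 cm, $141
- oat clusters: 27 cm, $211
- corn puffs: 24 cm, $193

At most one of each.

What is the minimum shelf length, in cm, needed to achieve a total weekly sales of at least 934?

80

Need the lightest bundle worth ≥ 934.
seed granola + cinnamon oats + maple flakes: 942 weekly sales at 80 cm.
Any bundle with less than 80 cm falls short of 934.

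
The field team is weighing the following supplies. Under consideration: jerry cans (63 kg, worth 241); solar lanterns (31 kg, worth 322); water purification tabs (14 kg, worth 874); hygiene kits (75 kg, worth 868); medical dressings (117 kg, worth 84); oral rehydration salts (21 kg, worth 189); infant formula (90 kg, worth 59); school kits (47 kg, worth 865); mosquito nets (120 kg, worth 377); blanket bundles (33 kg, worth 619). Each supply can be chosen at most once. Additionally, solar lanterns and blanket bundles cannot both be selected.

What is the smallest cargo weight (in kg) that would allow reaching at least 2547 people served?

115

Minimise kg subject to total people served ≥ 2547.
water purification tabs + oral rehydration salts + school kits + blanket bundles reaches 2547 using 115 kg.
Below 115 kg the best achievable stays under 2547.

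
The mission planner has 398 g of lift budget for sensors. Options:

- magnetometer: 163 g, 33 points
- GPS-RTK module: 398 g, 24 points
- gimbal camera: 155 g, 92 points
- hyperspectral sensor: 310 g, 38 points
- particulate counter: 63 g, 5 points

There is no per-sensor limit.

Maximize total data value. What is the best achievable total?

By data value per g: gimbal camera 0.59, magnetometer 0.20, hyperspectral sensor 0.12, particulate counter 0.08 lead.
Best packing: 2×gimbal camera + particulate counter — 373 g, 189 total.
That's the maximum — no swap from here does better than 189.

189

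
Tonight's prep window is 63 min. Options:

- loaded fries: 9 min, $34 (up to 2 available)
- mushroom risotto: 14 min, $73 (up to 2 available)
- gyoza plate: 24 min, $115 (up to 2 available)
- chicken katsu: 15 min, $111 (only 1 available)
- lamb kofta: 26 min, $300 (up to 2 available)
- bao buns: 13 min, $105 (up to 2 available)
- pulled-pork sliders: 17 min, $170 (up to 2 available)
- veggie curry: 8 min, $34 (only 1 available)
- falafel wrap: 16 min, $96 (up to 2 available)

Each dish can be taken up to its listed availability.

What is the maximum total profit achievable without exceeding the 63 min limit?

640

The ratio heuristic lands on 2×lamb kofta + veggie curry (634) but leaves 3 min idle.
Replace lamb kofta and veggie curry with 2×pulled-pork sliders: the trade gains 6 net, giving 640 at 60 min.
Nothing else within 63 min beats 640.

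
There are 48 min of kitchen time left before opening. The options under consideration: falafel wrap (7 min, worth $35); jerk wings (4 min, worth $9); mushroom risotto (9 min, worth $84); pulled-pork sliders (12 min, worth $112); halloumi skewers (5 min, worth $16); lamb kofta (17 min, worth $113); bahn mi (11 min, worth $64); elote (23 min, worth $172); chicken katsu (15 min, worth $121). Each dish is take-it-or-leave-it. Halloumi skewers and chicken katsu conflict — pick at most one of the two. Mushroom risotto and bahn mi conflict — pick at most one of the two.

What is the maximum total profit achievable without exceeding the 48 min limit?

377

Best packing: jerk wings + mushroom risotto + pulled-pork sliders + elote — 48 min, 377 total.
Nothing else feasible within 48 min beats 377.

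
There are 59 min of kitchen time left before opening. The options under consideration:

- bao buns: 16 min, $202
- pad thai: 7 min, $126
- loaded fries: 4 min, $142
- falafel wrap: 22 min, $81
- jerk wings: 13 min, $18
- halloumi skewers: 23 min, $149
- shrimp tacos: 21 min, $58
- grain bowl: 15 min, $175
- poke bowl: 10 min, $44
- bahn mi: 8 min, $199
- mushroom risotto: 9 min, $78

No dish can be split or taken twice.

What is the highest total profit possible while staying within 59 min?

922

Taking bao buns + pad thai + loaded fries + grain bowl + bahn mi + mushroom risotto: 59 min used, 922 in profit.
Nothing else within 59 min beats 922.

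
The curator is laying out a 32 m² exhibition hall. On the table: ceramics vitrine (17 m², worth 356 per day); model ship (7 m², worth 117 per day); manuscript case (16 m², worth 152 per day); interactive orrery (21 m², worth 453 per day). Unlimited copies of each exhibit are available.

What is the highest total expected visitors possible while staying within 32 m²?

590

A density-first pass picks model ship + interactive orrery — 570 at 28 m².
Dropping interactive orrery frees 21 m²; slotting in ceramics vitrine + model ship (24 m²) lifts the total to 590 at 31 m².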